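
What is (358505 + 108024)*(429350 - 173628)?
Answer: 119301728938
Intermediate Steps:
(358505 + 108024)*(429350 - 173628) = 466529*255722 = 119301728938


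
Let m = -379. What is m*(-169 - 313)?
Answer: 182678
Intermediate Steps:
m*(-169 - 313) = -379*(-169 - 313) = -379*(-482) = 182678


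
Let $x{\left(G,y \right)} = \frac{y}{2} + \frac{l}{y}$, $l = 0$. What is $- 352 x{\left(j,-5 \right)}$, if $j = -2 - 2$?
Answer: $880$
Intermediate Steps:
$j = -4$
$x{\left(G,y \right)} = \frac{y}{2}$ ($x{\left(G,y \right)} = \frac{y}{2} + \frac{0}{y} = y \frac{1}{2} + 0 = \frac{y}{2} + 0 = \frac{y}{2}$)
$- 352 x{\left(j,-5 \right)} = - 352 \cdot \frac{1}{2} \left(-5\right) = \left(-352\right) \left(- \frac{5}{2}\right) = 880$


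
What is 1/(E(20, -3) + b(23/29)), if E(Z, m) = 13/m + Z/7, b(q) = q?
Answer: -609/416 ≈ -1.4639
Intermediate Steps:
E(Z, m) = 13/m + Z/7 (E(Z, m) = 13/m + Z*(1/7) = 13/m + Z/7)
1/(E(20, -3) + b(23/29)) = 1/((13/(-3) + (1/7)*20) + 23/29) = 1/((13*(-1/3) + 20/7) + 23*(1/29)) = 1/((-13/3 + 20/7) + 23/29) = 1/(-31/21 + 23/29) = 1/(-416/609) = -609/416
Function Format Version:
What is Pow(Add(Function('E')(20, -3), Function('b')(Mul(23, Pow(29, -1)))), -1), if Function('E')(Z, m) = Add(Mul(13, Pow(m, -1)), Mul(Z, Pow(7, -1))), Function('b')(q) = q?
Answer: Rational(-609, 416) ≈ -1.4639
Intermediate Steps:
Function('E')(Z, m) = Add(Mul(13, Pow(m, -1)), Mul(Rational(1, 7), Z)) (Function('E')(Z, m) = Add(Mul(13, Pow(m, -1)), Mul(Z, Rational(1, 7))) = Add(Mul(13, Pow(m, -1)), Mul(Rational(1, 7), Z)))
Pow(Add(Function('E')(20, -3), Function('b')(Mul(23, Pow(29, -1)))), -1) = Pow(Add(Add(Mul(13, Pow(-3, -1)), Mul(Rational(1, 7), 20)), Mul(23, Pow(29, -1))), -1) = Pow(Add(Add(Mul(13, Rational(-1, 3)), Rational(20, 7)), Mul(23, Rational(1, 29))), -1) = Pow(Add(Add(Rational(-13, 3), Rational(20, 7)), Rational(23, 29)), -1) = Pow(Add(Rational(-31, 21), Rational(23, 29)), -1) = Pow(Rational(-416, 609), -1) = Rational(-609, 416)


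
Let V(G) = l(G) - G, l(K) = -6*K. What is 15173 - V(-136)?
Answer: 14221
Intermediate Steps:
V(G) = -7*G (V(G) = -6*G - G = -7*G)
15173 - V(-136) = 15173 - (-7)*(-136) = 15173 - 1*952 = 15173 - 952 = 14221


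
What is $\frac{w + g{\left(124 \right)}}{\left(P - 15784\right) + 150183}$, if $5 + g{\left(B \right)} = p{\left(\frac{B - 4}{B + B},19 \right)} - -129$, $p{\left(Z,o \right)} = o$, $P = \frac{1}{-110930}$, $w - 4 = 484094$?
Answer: $\frac{53716854130}{14908881069} \approx 3.603$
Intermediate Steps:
$w = 484098$ ($w = 4 + 484094 = 484098$)
$P = - \frac{1}{110930} \approx -9.0147 \cdot 10^{-6}$
$g{\left(B \right)} = 143$ ($g{\left(B \right)} = -5 + \left(19 - -129\right) = -5 + \left(19 + 129\right) = -5 + 148 = 143$)
$\frac{w + g{\left(124 \right)}}{\left(P - 15784\right) + 150183} = \frac{484098 + 143}{\left(- \frac{1}{110930} - 15784\right) + 150183} = \frac{484241}{- \frac{1750919121}{110930} + 150183} = \frac{484241}{\frac{14908881069}{110930}} = 484241 \cdot \frac{110930}{14908881069} = \frac{53716854130}{14908881069}$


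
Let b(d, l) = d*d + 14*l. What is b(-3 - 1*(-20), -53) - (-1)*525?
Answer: 72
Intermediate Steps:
b(d, l) = d² + 14*l
b(-3 - 1*(-20), -53) - (-1)*525 = ((-3 - 1*(-20))² + 14*(-53)) - (-1)*525 = ((-3 + 20)² - 742) - 1*(-525) = (17² - 742) + 525 = (289 - 742) + 525 = -453 + 525 = 72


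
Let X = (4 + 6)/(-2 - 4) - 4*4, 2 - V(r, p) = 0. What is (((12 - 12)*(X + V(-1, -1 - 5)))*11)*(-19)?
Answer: 0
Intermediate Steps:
V(r, p) = 2 (V(r, p) = 2 - 1*0 = 2 + 0 = 2)
X = -53/3 (X = 10/(-6) - 16 = 10*(-⅙) - 16 = -5/3 - 16 = -53/3 ≈ -17.667)
(((12 - 12)*(X + V(-1, -1 - 5)))*11)*(-19) = (((12 - 12)*(-53/3 + 2))*11)*(-19) = ((0*(-47/3))*11)*(-19) = (0*11)*(-19) = 0*(-19) = 0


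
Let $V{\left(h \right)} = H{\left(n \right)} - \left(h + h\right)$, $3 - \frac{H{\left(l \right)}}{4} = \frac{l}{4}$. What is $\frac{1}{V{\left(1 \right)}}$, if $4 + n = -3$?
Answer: $\frac{1}{17} \approx 0.058824$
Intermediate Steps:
$n = -7$ ($n = -4 - 3 = -7$)
$H{\left(l \right)} = 12 - l$ ($H{\left(l \right)} = 12 - 4 \frac{l}{4} = 12 - l$)
$V{\left(h \right)} = 19 - 2 h$ ($V{\left(h \right)} = \left(12 - -7\right) - \left(h + h\right) = \left(12 + 7\right) - 2 h = 19 - 2 h$)
$\frac{1}{V{\left(1 \right)}} = \frac{1}{19 - 2} = \frac{1}{17}$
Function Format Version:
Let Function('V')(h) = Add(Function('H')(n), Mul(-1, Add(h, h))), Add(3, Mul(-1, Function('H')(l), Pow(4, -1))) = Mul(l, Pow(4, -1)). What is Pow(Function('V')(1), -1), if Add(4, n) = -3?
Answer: Rational(1, 17) ≈ 0.058824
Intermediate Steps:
n = -7 (n = Add(-4, -3) = -7)
Function('H')(l) = Add(12, Mul(-1, l)) (Function('H')(l) = Add(12, Mul(-4, Mul(l, Pow(4, -1)))) = Add(12, Mul(-4, Mul(l, Rational(1, 4)))) = Add(12, Mul(-4, Mul(Rational(1, 4), l))) = Add(12, Mul(-1, l)))
Function('V')(h) = Add(19, Mul(-2, h)) (Function('V')(h) = Add(Add(12, Mul(-1, -7)), Mul(-1, Add(h, h))) = Add(Add(12, 7), Mul(-1, Mul(2, h))) = Add(19, Mul(-2, h)))
Pow(Function('V')(1), -1) = Pow(Add(19, Mul(-2, 1)), -1) = Pow(Add(19, -2), -1) = Pow(17, -1) = Rational(1, 17)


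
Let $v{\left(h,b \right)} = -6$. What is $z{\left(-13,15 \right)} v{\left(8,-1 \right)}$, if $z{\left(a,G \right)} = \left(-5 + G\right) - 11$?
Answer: $6$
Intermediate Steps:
$z{\left(a,G \right)} = -16 + G$
$z{\left(-13,15 \right)} v{\left(8,-1 \right)} = \left(-16 + 15\right) \left(-6\right) = \left(-1\right) \left(-6\right) = 6$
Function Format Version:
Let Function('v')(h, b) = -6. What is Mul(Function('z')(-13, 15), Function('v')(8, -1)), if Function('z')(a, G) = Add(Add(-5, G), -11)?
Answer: 6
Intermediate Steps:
Function('z')(a, G) = Add(-16, G)
Mul(Function('z')(-13, 15), Function('v')(8, -1)) = Mul(Add(-16, 15), -6) = Mul(-1, -6) = 6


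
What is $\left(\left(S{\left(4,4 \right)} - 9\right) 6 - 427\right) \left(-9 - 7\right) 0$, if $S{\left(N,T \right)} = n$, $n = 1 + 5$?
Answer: $0$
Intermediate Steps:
$n = 6$
$S{\left(N,T \right)} = 6$
$\left(\left(S{\left(4,4 \right)} - 9\right) 6 - 427\right) \left(-9 - 7\right) 0 = \left(\left(6 - 9\right) 6 - 427\right) \left(-9 - 7\right) 0 = \left(\left(-3\right) 6 - 427\right) \left(\left(-16\right) 0\right) = \left(-18 - 427\right) 0 = \left(-445\right) 0 = 0$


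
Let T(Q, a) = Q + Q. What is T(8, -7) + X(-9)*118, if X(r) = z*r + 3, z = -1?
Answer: 1432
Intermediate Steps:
T(Q, a) = 2*Q
X(r) = 3 - r (X(r) = -r + 3 = 3 - r)
T(8, -7) + X(-9)*118 = 2*8 + (3 - 1*(-9))*118 = 16 + (3 + 9)*118 = 16 + 12*118 = 16 + 1416 = 1432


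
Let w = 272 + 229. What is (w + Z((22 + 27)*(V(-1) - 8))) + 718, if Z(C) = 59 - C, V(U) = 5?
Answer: 1425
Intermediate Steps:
w = 501
(w + Z((22 + 27)*(V(-1) - 8))) + 718 = (501 + (59 - (22 + 27)*(5 - 8))) + 718 = (501 + (59 - 49*(-3))) + 718 = (501 + (59 - 1*(-147))) + 718 = (501 + (59 + 147)) + 718 = (501 + 206) + 718 = 707 + 718 = 1425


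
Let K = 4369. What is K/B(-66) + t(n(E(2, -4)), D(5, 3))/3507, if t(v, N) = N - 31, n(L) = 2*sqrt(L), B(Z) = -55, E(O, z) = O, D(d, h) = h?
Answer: -2189089/27555 ≈ -79.444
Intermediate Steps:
t(v, N) = -31 + N
K/B(-66) + t(n(E(2, -4)), D(5, 3))/3507 = 4369/(-55) + (-31 + 3)/3507 = 4369*(-1/55) - 28*1/3507 = -4369/55 - 4/501 = -2189089/27555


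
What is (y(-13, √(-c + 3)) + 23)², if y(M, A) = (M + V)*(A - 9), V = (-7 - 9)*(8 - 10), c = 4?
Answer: 21543 - 5624*I ≈ 21543.0 - 5624.0*I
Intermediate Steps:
V = 32 (V = -16*(-2) = 32)
y(M, A) = (-9 + A)*(32 + M) (y(M, A) = (M + 32)*(A - 9) = (32 + M)*(-9 + A) = (-9 + A)*(32 + M))
(y(-13, √(-c + 3)) + 23)² = ((-288 - 9*(-13) + 32*√(-1*4 + 3) + √(-1*4 + 3)*(-13)) + 23)² = ((-288 + 117 + 32*√(-4 + 3) + √(-4 + 3)*(-13)) + 23)² = ((-288 + 117 + 32*√(-1) + √(-1)*(-13)) + 23)² = ((-288 + 117 + 32*I + I*(-13)) + 23)² = ((-288 + 117 + 32*I - 13*I) + 23)² = ((-171 + 19*I) + 23)² = (-148 + 19*I)²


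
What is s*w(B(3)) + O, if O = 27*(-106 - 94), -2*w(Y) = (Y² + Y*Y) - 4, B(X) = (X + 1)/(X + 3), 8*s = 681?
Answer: -63211/12 ≈ -5267.6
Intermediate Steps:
s = 681/8 (s = (⅛)*681 = 681/8 ≈ 85.125)
B(X) = (1 + X)/(3 + X)
w(Y) = 2 - Y² (w(Y) = -((Y² + Y*Y) - 4)/2 = -((Y² + Y²) - 4)/2 = -(2*Y² - 4)/2 = -(-4 + 2*Y²)/2 = 2 - Y²)
O = -5400 (O = 27*(-200) = -5400)
s*w(B(3)) + O = 681*(2 - ((1 + 3)/(3 + 3))²)/8 - 5400 = 681*(2 - (4/6)²)/8 - 5400 = 681*(2 - ((⅙)*4)²)/8 - 5400 = 681*(2 - (⅔)²)/8 - 5400 = 681*(2 - 1*4/9)/8 - 5400 = 681*(2 - 4/9)/8 - 5400 = (681/8)*(14/9) - 5400 = 1589/12 - 5400 = -63211/12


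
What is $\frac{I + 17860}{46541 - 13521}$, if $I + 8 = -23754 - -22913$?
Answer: $\frac{17011}{33020} \approx 0.51517$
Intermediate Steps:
$I = -849$ ($I = -8 - 841 = -849$)
$\frac{I + 17860}{46541 - 13521} = \frac{-849 + 17860}{46541 - 13521} = \frac{17011}{33020}$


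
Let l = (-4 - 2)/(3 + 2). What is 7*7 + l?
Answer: 239/5 ≈ 47.800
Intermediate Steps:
l = -6/5 ≈ -1.2000
7*7 + l = 7*7 - 6/5 = 49 - 6/5 = 239/5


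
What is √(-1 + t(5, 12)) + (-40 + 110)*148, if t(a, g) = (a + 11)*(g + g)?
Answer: 10360 + √383 ≈ 10380.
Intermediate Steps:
t(a, g) = 2*g*(11 + a) (t(a, g) = (11 + a)*(2*g) = 2*g*(11 + a))
√(-1 + t(5, 12)) + (-40 + 110)*148 = √(-1 + 2*12*(11 + 5)) + (-40 + 110)*148 = √(-1 + 2*12*16) + 70*148 = √(-1 + 384) + 10360 = √383 + 10360 = 10360 + √383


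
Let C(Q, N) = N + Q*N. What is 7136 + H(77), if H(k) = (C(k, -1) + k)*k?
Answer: 7059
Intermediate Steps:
C(Q, N) = N + N*Q
H(k) = -k (H(k) = (-(1 + k) + k)*k = ((-1 - k) + k)*k = -k)
7136 + H(77) = 7136 - 1*77 = 7136 - 77 = 7059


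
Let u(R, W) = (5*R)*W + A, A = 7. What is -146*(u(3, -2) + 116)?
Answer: -13578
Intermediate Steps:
u(R, W) = 7 + 5*R*W (u(R, W) = (5*R)*W + 7 = 5*R*W + 7 = 7 + 5*R*W)
-146*(u(3, -2) + 116) = -146*((7 + 5*3*(-2)) + 116) = -146*((7 - 30) + 116) = -146*(-23 + 116) = -146*93 = -13578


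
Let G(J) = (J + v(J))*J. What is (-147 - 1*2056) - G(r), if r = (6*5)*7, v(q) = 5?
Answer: -47353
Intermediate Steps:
r = 210 (r = 30*7 = 210)
G(J) = J*(5 + J) (G(J) = (J + 5)*J = (5 + J)*J = J*(5 + J))
(-147 - 1*2056) - G(r) = (-147 - 1*2056) - 210*(5 + 210) = (-147 - 2056) - 210*215 = -2203 - 1*45150 = -2203 - 45150 = -47353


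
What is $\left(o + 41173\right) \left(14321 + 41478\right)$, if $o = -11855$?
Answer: $1635915082$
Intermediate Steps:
$\left(o + 41173\right) \left(14321 + 41478\right) = \left(-11855 + 41173\right) \left(14321 + 41478\right) = 29318 \cdot 55799 = 1635915082$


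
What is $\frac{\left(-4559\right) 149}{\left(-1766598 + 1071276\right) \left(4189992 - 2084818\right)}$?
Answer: $\frac{679291}{1463773796028} \approx 4.6407 \cdot 10^{-7}$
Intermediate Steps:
$\frac{\left(-4559\right) 149}{\left(-1766598 + 1071276\right) \left(4189992 - 2084818\right)} = - \frac{679291}{\left(-695322\right) 2105174} = - \frac{679291}{-1463773796028} = \left(-679291\right) \left(- \frac{1}{1463773796028}\right) = \frac{679291}{1463773796028}$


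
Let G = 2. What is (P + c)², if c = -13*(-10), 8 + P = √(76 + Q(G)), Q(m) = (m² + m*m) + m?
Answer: (122 + √86)² ≈ 17233.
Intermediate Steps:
Q(m) = m + 2*m² (Q(m) = (m² + m²) + m = 2*m² + m = m + 2*m²)
P = -8 + √86 (P = -8 + √(76 + 2*(1 + 2*2)) = -8 + √(76 + 2*(1 + 4)) = -8 + √(76 + 2*5) = -8 + √(76 + 10) = -8 + √86 ≈ 1.2736)
c = 130
(P + c)² = ((-8 + √86) + 130)² = (122 + √86)²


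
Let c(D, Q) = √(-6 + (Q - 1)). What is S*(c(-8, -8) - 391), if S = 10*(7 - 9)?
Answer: 7820 - 20*I*√15 ≈ 7820.0 - 77.46*I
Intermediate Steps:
S = -20 (S = 10*(-2) = -20)
c(D, Q) = √(-7 + Q) (c(D, Q) = √(-6 + (-1 + Q)) = √(-7 + Q))
S*(c(-8, -8) - 391) = -20*(√(-7 - 8) - 391) = -20*(√(-15) - 391) = -20*(I*√15 - 391) = -20*(-391 + I*√15) = 7820 - 20*I*√15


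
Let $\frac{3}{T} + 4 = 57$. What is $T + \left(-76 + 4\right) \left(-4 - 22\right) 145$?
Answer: $\frac{14386323}{53} \approx 2.7144 \cdot 10^{5}$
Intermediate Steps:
$T = \frac{3}{53}$ ($T = \frac{3}{-4 + 57} = \frac{3}{53} \approx 0.056604$)
$T + \left(-76 + 4\right) \left(-4 - 22\right) 145 = \frac{3}{53} + \left(-76 + 4\right) \left(-4 - 22\right) 145 = \frac{3}{53} + \left(-72\right) \left(-26\right) 145 = \frac{3}{53} + 1872 \cdot 145 = \frac{3}{53} + 271440 = \frac{14386323}{53}$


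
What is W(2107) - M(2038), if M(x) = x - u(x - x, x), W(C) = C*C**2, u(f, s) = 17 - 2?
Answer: 9353917020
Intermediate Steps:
u(f, s) = 15
W(C) = C**3
M(x) = -15 + x (M(x) = x - 1*15 = x - 15 = -15 + x)
W(2107) - M(2038) = 2107**3 - (-15 + 2038) = 9353919043 - 1*2023 = 9353919043 - 2023 = 9353917020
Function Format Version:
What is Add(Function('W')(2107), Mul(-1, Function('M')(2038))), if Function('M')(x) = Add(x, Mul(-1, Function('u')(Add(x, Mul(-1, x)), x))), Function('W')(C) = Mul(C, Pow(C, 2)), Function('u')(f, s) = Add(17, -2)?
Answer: 9353917020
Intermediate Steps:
Function('u')(f, s) = 15
Function('W')(C) = Pow(C, 3)
Function('M')(x) = Add(-15, x) (Function('M')(x) = Add(x, Mul(-1, 15)) = Add(x, -15) = Add(-15, x))
Add(Function('W')(2107), Mul(-1, Function('M')(2038))) = Add(Pow(2107, 3), Mul(-1, Add(-15, 2038))) = Add(9353919043, Mul(-1, 2023)) = Add(9353919043, -2023) = 9353917020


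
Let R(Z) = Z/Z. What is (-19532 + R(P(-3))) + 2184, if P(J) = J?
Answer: -17347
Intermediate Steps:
R(Z) = 1
(-19532 + R(P(-3))) + 2184 = (-19532 + 1) + 2184 = -19531 + 2184 = -17347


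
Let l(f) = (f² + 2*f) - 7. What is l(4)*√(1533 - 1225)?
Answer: 34*√77 ≈ 298.35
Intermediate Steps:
l(f) = -7 + f² + 2*f
l(4)*√(1533 - 1225) = (-7 + 4² + 2*4)*√(1533 - 1225) = (-7 + 16 + 8)*√308 = 17*(2*√77) = 34*√77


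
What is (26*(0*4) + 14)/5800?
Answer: 7/2900 ≈ 0.0024138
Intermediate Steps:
(26*(0*4) + 14)/5800 = (26*0 + 14)*(1/5800) = (0 + 14)*(1/5800) = 14*(1/5800) = 7/2900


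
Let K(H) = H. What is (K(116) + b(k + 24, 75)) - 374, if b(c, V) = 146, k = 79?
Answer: -112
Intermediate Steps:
(K(116) + b(k + 24, 75)) - 374 = (116 + 146) - 374 = 262 - 374 = -112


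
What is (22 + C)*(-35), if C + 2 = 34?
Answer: -1890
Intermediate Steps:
C = 32 (C = -2 + 34 = 32)
(22 + C)*(-35) = (22 + 32)*(-35) = 54*(-35) = -1890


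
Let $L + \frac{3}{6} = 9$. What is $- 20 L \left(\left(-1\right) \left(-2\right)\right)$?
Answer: $-340$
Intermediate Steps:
$L = \frac{17}{2}$ ($L = - \frac{1}{2} + 9 = \frac{17}{2} \approx 8.5$)
$- 20 L \left(\left(-1\right) \left(-2\right)\right) = \left(-20\right) \frac{17}{2} \left(\left(-1\right) \left(-2\right)\right) = \left(-170\right) 2 = -340$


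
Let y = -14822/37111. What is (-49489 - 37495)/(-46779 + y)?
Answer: 3228063224/1736030291 ≈ 1.8595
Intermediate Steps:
y = -14822/37111 (y = -14822*1/37111 = -14822/37111 ≈ -0.39940)
(-49489 - 37495)/(-46779 + y) = (-49489 - 37495)/(-46779 - 14822/37111) = -86984/(-1736030291/37111) = -86984*(-37111/1736030291) = 3228063224/1736030291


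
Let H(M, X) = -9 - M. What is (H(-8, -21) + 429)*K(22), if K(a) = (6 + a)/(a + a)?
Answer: 2996/11 ≈ 272.36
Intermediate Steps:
K(a) = (6 + a)/(2*a) (K(a) = (6 + a)/((2*a)) = (6 + a)*(1/(2*a)) = (6 + a)/(2*a))
(H(-8, -21) + 429)*K(22) = ((-9 - 1*(-8)) + 429)*((½)*(6 + 22)/22) = ((-9 + 8) + 429)*((½)*(1/22)*28) = (-1 + 429)*(7/11) = 428*(7/11) = 2996/11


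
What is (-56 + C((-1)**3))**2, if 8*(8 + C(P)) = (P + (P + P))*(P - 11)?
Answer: 14161/4 ≈ 3540.3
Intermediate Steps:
C(P) = -8 + 3*P*(-11 + P)/8 (C(P) = -8 + ((P + (P + P))*(P - 11))/8 = -8 + ((P + 2*P)*(-11 + P))/8 = -8 + ((3*P)*(-11 + P))/8 = -8 + (3*P*(-11 + P))/8 = -8 + 3*P*(-11 + P)/8)
(-56 + C((-1)**3))**2 = (-56 + (-8 - 33/8*(-1)**3 + 3*((-1)**3)**2/8))**2 = (-56 + (-8 - 33/8*(-1) + (3/8)*(-1)**2))**2 = (-56 + (-8 + 33/8 + (3/8)*1))**2 = (-56 + (-8 + 33/8 + 3/8))**2 = (-56 - 7/2)**2 = (-119/2)**2 = 14161/4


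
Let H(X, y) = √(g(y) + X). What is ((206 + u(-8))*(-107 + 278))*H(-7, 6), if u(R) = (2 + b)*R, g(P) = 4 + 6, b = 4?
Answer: 27018*√3 ≈ 46797.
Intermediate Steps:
g(P) = 10
u(R) = 6*R (u(R) = (2 + 4)*R = 6*R)
H(X, y) = √(10 + X)
((206 + u(-8))*(-107 + 278))*H(-7, 6) = ((206 + 6*(-8))*(-107 + 278))*√(10 - 7) = ((206 - 48)*171)*√3 = (158*171)*√3 = 27018*√3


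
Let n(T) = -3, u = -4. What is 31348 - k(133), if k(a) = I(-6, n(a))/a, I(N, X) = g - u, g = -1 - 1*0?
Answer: 4169281/133 ≈ 31348.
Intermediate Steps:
g = -1 (g = -1 + 0 = -1)
I(N, X) = 3 (I(N, X) = -1 - 1*(-4) = -1 + 4 = 3)
k(a) = 3/a
31348 - k(133) = 31348 - 3/133 = 4169281/133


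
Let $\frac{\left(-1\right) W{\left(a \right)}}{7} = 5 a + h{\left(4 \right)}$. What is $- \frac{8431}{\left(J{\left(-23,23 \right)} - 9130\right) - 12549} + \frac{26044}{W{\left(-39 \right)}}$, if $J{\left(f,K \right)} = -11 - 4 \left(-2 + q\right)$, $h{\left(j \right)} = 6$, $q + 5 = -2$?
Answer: $\frac{21300407}{1061046} \approx 20.075$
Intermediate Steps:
$q = -7$ ($q = -5 - 2 = -7$)
$W{\left(a \right)} = -42 - 35 a$ ($W{\left(a \right)} = - 7 \left(5 a + 6\right) = - 7 \left(6 + 5 a\right) = -42 - 35 a$)
$J{\left(f,K \right)} = 25$ ($J{\left(f,K \right)} = -11 - 4 \left(-2 - 7\right) = -11 - -36 = -11 + 36 = 25$)
$- \frac{8431}{\left(J{\left(-23,23 \right)} - 9130\right) - 12549} + \frac{26044}{W{\left(-39 \right)}} = - \frac{8431}{\left(25 - 9130\right) - 12549} + \frac{26044}{-42 - -1365} = - \frac{8431}{-9105 - 12549} + \frac{26044}{-42 + 1365} = - \frac{8431}{-21654} + \frac{26044}{1323} = \left(-8431\right) \left(- \frac{1}{21654}\right) + 26044 \cdot \frac{1}{1323} = \frac{8431}{21654} + \frac{26044}{1323} = \frac{21300407}{1061046}$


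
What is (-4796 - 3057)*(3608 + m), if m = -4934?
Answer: 10413078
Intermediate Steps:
(-4796 - 3057)*(3608 + m) = (-4796 - 3057)*(3608 - 4934) = -7853*(-1326) = 10413078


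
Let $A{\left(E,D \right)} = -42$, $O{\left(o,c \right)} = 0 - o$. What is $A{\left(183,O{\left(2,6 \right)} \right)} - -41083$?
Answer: $41041$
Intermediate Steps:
$O{\left(o,c \right)} = - o$
$A{\left(183,O{\left(2,6 \right)} \right)} - -41083 = -42 - -41083 = -42 + 41083 = 41041$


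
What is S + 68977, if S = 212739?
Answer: 281716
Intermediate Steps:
S + 68977 = 212739 + 68977 = 281716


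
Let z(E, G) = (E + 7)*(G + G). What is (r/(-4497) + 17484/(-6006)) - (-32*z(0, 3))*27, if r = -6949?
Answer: 163344174827/4501497 ≈ 36287.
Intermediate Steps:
z(E, G) = 2*G*(7 + E) (z(E, G) = (7 + E)*(2*G) = 2*G*(7 + E))
(r/(-4497) + 17484/(-6006)) - (-32*z(0, 3))*27 = (-6949/(-4497) + 17484/(-6006)) - (-64*3*(7 + 0))*27 = (-6949*(-1/4497) + 17484*(-1/6006)) - (-64*3*7)*27 = (6949/4497 - 2914/1001) - (-32*42)*27 = -6148309/4501497 - (-1344)*27 = -6148309/4501497 - 1*(-36288) = -6148309/4501497 + 36288 = 163344174827/4501497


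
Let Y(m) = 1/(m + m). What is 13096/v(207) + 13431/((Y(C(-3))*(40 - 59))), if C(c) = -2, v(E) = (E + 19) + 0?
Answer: 6195224/2147 ≈ 2885.5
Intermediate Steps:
v(E) = 19 + E (v(E) = (19 + E) + 0 = 19 + E)
Y(m) = 1/(2*m)
13096/v(207) + 13431/((Y(C(-3))*(40 - 59))) = 13096/(19 + 207) + 13431/((((½)/(-2))*(40 - 59))) = 13096/226 + 13431/((((½)*(-½))*(-19))) = 13096*(1/226) + 13431/((-¼*(-19))) = 6548/113 + 13431/(19/4) = 6548/113 + 13431*(4/19) = 6548/113 + 53724/19 = 6195224/2147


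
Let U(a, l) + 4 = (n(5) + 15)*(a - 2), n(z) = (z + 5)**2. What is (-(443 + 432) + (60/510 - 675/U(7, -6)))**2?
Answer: 72317301665764/94225849 ≈ 7.6749e+5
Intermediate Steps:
n(z) = (5 + z)**2
U(a, l) = -234 + 115*a (U(a, l) = -4 + ((5 + 5)**2 + 15)*(a - 2) = -4 + (10**2 + 15)*(-2 + a) = -4 + (100 + 15)*(-2 + a) = -4 + 115*(-2 + a) = -4 + (-230 + 115*a) = -234 + 115*a)
(-(443 + 432) + (60/510 - 675/U(7, -6)))**2 = (-(443 + 432) + (60/510 - 675/(-234 + 115*7)))**2 = (-1*875 + (60*(1/510) - 675/(-234 + 805)))**2 = (-875 + (2/17 - 675/571))**2 = (-875 - 10333/9707)**2 = (-8503958/9707)**2 = 72317301665764/94225849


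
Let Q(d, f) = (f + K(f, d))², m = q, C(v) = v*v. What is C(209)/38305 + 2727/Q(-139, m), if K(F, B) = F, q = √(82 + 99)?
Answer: 136082779/27732820 ≈ 4.9069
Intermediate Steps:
q = √181 ≈ 13.454
C(v) = v²
m = √181 ≈ 13.454
Q(d, f) = 4*f² (Q(d, f) = (f + f)² = (2*f)² = 4*f²)
C(209)/38305 + 2727/Q(-139, m) = 209²/38305 + 2727/((4*(√181)²)) = 43681*(1/38305) + 2727/((4*181)) = 43681/38305 + 2727/724 = 136082779/27732820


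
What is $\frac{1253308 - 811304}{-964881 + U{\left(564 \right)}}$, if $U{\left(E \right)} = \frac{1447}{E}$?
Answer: $- \frac{249290256}{544191437} \approx -0.45809$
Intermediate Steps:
$\frac{1253308 - 811304}{-964881 + U{\left(564 \right)}} = \frac{1253308 - 811304}{-964881 + \frac{1447}{564}} = \frac{442004}{-964881 + 1447 \cdot \frac{1}{564}} = \frac{442004}{-964881 + \frac{1447}{564}} = \frac{442004}{- \frac{544191437}{564}} = 442004 \left(- \frac{564}{544191437}\right) = - \frac{249290256}{544191437}$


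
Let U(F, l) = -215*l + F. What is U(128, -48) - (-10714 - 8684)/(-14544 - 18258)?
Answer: 57115983/5467 ≈ 10447.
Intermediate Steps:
U(F, l) = F - 215*l
U(128, -48) - (-10714 - 8684)/(-14544 - 18258) = (128 - 215*(-48)) - (-10714 - 8684)/(-14544 - 18258) = (128 + 10320) - (-19398)/(-32802) = 10448 - (-19398)*(-1)/32802 = 10448 - 1*3233/5467 = 10448 - 3233/5467 = 57115983/5467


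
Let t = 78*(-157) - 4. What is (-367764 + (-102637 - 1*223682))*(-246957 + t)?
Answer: 179911172181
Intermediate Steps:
t = -12250 (t = -12246 - 4 = -12250)
(-367764 + (-102637 - 1*223682))*(-246957 + t) = (-367764 + (-102637 - 1*223682))*(-246957 - 12250) = (-367764 + (-102637 - 223682))*(-259207) = (-367764 - 326319)*(-259207) = -694083*(-259207) = 179911172181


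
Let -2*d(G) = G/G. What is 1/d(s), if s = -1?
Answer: -2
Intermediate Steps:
d(G) = -½ (d(G) = -G/(2*G) = -½*1 = -½)
1/d(s) = 1/(-½) = -2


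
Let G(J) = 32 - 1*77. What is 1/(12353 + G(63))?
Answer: 1/12308 ≈ 8.1248e-5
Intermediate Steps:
G(J) = -45 (G(J) = 32 - 77 = -45)
1/(12353 + G(63)) = 1/(12353 - 45) = 1/12308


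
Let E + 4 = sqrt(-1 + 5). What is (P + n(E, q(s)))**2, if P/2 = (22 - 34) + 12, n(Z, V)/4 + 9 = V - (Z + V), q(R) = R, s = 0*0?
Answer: 784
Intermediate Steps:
s = 0
E = -2 (E = -4 + sqrt(-1 + 5) = -4 + sqrt(4) = -4 + 2 = -2)
n(Z, V) = -36 - 4*Z (n(Z, V) = -36 + 4*(V - (Z + V)) = -36 + 4*(V - (V + Z)) = -36 + 4*(V + (-V - Z)) = -36 + 4*(-Z) = -36 - 4*Z)
P = 0 (P = 2*((22 - 34) + 12) = 2*(-12 + 12) = 2*0 = 0)
(P + n(E, q(s)))**2 = (0 + (-36 - 4*(-2)))**2 = (0 + (-36 + 8))**2 = (0 - 28)**2 = (-28)**2 = 784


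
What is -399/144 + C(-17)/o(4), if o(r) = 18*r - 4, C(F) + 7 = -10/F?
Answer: -39745/13872 ≈ -2.8651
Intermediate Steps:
C(F) = -7 - 10/F
o(r) = -4 + 18*r
-399/144 + C(-17)/o(4) = -399/144 + (-7 - 10/(-17))/(-4 + 18*4) = -399*1/144 + (-7 - 10*(-1/17))/(-4 + 72) = -133/48 + (-7 + 10/17)/68 = -133/48 - 109/17*1/68 = -133/48 - 109/1156 = -39745/13872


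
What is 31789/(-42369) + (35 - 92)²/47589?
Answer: -15806320/23175843 ≈ -0.68202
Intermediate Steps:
31789/(-42369) + (35 - 92)²/47589 = 31789*(-1/42369) + (-57)²*(1/47589) = -31789/42369 + 3249*(1/47589) = -31789/42369 + 1083/15863 = -15806320/23175843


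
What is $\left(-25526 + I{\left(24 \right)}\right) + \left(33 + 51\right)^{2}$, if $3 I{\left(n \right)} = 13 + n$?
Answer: $- \frac{55373}{3} \approx -18458.0$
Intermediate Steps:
$I{\left(n \right)} = \frac{13}{3} + \frac{n}{3}$ ($I{\left(n \right)} = \frac{13 + n}{3} = \frac{13}{3} + \frac{n}{3}$)
$\left(-25526 + I{\left(24 \right)}\right) + \left(33 + 51\right)^{2} = \left(-25526 + \left(\frac{13}{3} + \frac{1}{3} \cdot 24\right)\right) + \left(33 + 51\right)^{2} = \left(-25526 + \left(\frac{13}{3} + 8\right)\right) + 84^{2} = \left(-25526 + \frac{37}{3}\right) + 7056 = - \frac{76541}{3} + 7056 = - \frac{55373}{3}$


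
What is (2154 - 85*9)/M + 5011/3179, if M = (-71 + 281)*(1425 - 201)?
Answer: 25342021/16022160 ≈ 1.5817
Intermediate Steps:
M = 257040 (M = 210*1224 = 257040)
(2154 - 85*9)/M + 5011/3179 = (2154 - 85*9)/257040 + 5011/3179 = (2154 - 765)*(1/257040) + 5011*(1/3179) = 1389*(1/257040) + 5011/3179 = 463/85680 + 5011/3179 = 25342021/16022160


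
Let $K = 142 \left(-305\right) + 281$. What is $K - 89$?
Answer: $-43118$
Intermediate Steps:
$K = -43029$ ($K = -43310 + 281 = -43029$)
$K - 89 = -43029 - 89 = -43118$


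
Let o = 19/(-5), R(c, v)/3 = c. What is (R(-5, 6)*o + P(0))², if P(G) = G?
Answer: 3249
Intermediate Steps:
R(c, v) = 3*c
o = -19/5 (o = 19*(-⅕) = -19/5 ≈ -3.8000)
(R(-5, 6)*o + P(0))² = ((3*(-5))*(-19/5) + 0)² = (-15*(-19/5) + 0)² = (57 + 0)² = 57² = 3249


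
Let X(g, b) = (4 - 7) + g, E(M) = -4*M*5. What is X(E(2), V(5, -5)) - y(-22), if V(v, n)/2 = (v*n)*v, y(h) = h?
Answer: -21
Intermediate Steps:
E(M) = -20*M
V(v, n) = 2*n*v² (V(v, n) = 2*((v*n)*v) = 2*((n*v)*v) = 2*(n*v²) = 2*n*v²)
X(g, b) = -3 + g
X(E(2), V(5, -5)) - y(-22) = (-3 - 20*2) - 1*(-22) = (-3 - 40) + 22 = -43 + 22 = -21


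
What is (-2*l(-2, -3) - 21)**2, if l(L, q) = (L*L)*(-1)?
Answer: 169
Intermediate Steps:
l(L, q) = -L**2 (l(L, q) = L**2*(-1) = -L**2)
(-2*l(-2, -3) - 21)**2 = (-(-2)*(-2)**2 - 21)**2 = (-(-2)*4 - 21)**2 = (-2*(-4) - 21)**2 = (8 - 21)**2 = (-13)**2 = 169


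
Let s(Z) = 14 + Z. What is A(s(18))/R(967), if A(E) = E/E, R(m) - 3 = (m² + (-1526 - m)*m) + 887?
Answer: -1/1474752 ≈ -6.7808e-7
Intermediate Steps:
R(m) = 890 + m² + m*(-1526 - m) (R(m) = 3 + ((m² + (-1526 - m)*m) + 887) = 3 + ((m² + m*(-1526 - m)) + 887) = 3 + (887 + m² + m*(-1526 - m)) = 890 + m² + m*(-1526 - m))
A(E) = 1
A(s(18))/R(967) = 1/(890 - 1526*967) = 1/(890 - 1475642) = 1/(-1474752) = 1*(-1/1474752) = -1/1474752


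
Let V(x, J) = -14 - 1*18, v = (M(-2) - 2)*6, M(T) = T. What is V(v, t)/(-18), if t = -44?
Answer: 16/9 ≈ 1.7778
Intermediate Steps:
v = -24 (v = (-2 - 2)*6 = -4*6 = -24)
V(x, J) = -32 (V(x, J) = -14 - 18 = -32)
V(v, t)/(-18) = -32/(-18) = -32*(-1/18) = 16/9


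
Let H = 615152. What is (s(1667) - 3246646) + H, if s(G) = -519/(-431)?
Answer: -1134173395/431 ≈ -2.6315e+6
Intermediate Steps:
s(G) = 519/431 (s(G) = -519*(-1/431) = 519/431)
(s(1667) - 3246646) + H = (519/431 - 3246646) + 615152 = -1399303907/431 + 615152 = -1134173395/431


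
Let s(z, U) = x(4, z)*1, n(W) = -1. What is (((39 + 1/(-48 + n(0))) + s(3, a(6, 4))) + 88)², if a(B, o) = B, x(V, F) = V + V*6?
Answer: 57668836/2401 ≈ 24019.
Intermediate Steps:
x(V, F) = 7*V (x(V, F) = V + 6*V = 7*V)
s(z, U) = 28 (s(z, U) = (7*4)*1 = 28*1 = 28)
(((39 + 1/(-48 + n(0))) + s(3, a(6, 4))) + 88)² = (((39 + 1/(-48 - 1)) + 28) + 88)² = (((39 + 1/(-49)) + 28) + 88)² = (((39 - 1/49) + 28) + 88)² = ((1910/49 + 28) + 88)² = (3282/49 + 88)² = (7594/49)² = 57668836/2401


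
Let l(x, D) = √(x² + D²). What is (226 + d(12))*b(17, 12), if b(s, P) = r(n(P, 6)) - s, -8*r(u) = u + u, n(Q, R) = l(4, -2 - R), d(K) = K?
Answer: -4046 - 238*√5 ≈ -4578.2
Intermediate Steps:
l(x, D) = √(D² + x²)
n(Q, R) = √(16 + (-2 - R)²) (n(Q, R) = √((-2 - R)² + 4²) = √((-2 - R)² + 16) = √(16 + (-2 - R)²))
r(u) = -u/4 (r(u) = -(u + u)/8 = -u/4)
b(s, P) = -s - √5 (b(s, P) = -√(16 + (2 + 6)²)/4 - s = -√(16 + 8²)/4 - s = -√(16 + 64)/4 - s = -√5 - s = -s - √5)
(226 + d(12))*b(17, 12) = (226 + 12)*(-1*17 - √5) = 238*(-17 - √5) = -4046 - 238*√5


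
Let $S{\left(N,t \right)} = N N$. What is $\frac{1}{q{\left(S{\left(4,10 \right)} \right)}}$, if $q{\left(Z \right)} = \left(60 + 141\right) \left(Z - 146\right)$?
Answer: $- \frac{1}{26130} \approx -3.827 \cdot 10^{-5}$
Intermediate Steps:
$S{\left(N,t \right)} = N^{2}$
$q{\left(Z \right)} = -29346 + 201 Z$ ($q{\left(Z \right)} = 201 \left(-146 + Z\right) = -29346 + 201 Z$)
$\frac{1}{q{\left(S{\left(4,10 \right)} \right)}} = \frac{1}{-29346 + 201 \cdot 4^{2}} = \frac{1}{-29346 + 201 \cdot 16} = \frac{1}{-29346 + 3216} = \frac{1}{-26130} = - \frac{1}{26130}$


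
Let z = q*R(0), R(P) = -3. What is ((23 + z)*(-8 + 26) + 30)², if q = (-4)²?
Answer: 176400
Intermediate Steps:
q = 16
z = -48 (z = 16*(-3) = -48)
((23 + z)*(-8 + 26) + 30)² = ((23 - 48)*(-8 + 26) + 30)² = (-25*18 + 30)² = (-450 + 30)² = (-420)² = 176400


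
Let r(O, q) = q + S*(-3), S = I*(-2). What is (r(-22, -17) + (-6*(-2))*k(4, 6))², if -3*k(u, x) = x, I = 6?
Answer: 25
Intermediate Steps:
S = -12 (S = 6*(-2) = -12)
k(u, x) = -x/3
r(O, q) = 36 + q (r(O, q) = q - 12*(-3) = q + 36 = 36 + q)
(r(-22, -17) + (-6*(-2))*k(4, 6))² = ((36 - 17) + (-6*(-2))*(-⅓*6))² = (19 + 12*(-2))² = (19 - 24)² = (-5)² = 25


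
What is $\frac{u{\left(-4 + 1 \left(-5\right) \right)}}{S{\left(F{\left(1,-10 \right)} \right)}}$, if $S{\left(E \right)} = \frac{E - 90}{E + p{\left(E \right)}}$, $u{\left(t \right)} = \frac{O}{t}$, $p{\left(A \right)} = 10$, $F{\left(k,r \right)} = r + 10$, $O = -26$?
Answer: $- \frac{26}{81} \approx -0.32099$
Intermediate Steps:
$F{\left(k,r \right)} = 10 + r$
$u{\left(t \right)} = - \frac{26}{t}$
$S{\left(E \right)} = \frac{-90 + E}{10 + E}$ ($S{\left(E \right)} = \frac{E - 90}{E + 10} = \frac{-90 + E}{10 + E}$)
$\frac{u{\left(-4 + 1 \left(-5\right) \right)}}{S{\left(F{\left(1,-10 \right)} \right)}} = \frac{\left(-26\right) \frac{1}{-4 + 1 \left(-5\right)}}{\frac{1}{10 + \left(10 - 10\right)} \left(-90 + \left(10 - 10\right)\right)} = \frac{\left(-26\right) \frac{1}{-4 - 5}}{\frac{1}{10 + 0} \left(-90 + 0\right)} = \frac{\left(-26\right) \frac{1}{-9}}{\frac{1}{10} \left(-90\right)} = \frac{\left(-26\right) \left(- \frac{1}{9}\right)}{\frac{1}{10} \left(-90\right)} = \frac{26}{9 \left(-9\right)} = \frac{26}{9} \left(- \frac{1}{9}\right) = - \frac{26}{81}$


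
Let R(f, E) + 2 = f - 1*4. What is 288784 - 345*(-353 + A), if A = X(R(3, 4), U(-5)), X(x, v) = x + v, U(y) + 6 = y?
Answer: 415399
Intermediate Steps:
U(y) = -6 + y
R(f, E) = -6 + f (R(f, E) = -2 + (f - 1*4) = -2 + (f - 4) = -2 + (-4 + f) = -6 + f)
X(x, v) = v + x
A = -14 (A = (-6 - 5) + (-6 + 3) = -11 - 3 = -14)
288784 - 345*(-353 + A) = 288784 - 345*(-353 - 14) = 288784 - 345*(-367) = 288784 - 1*(-126615) = 288784 + 126615 = 415399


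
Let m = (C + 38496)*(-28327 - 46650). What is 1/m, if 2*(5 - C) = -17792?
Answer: -1/3553684869 ≈ -2.8140e-10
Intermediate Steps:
C = 8901 (C = 5 - 1/2*(-17792) = 5 + 8896 = 8901)
m = -3553684869 (m = (8901 + 38496)*(-28327 - 46650) = 47397*(-74977) = -3553684869)
1/m = 1/(-3553684869) = -1/3553684869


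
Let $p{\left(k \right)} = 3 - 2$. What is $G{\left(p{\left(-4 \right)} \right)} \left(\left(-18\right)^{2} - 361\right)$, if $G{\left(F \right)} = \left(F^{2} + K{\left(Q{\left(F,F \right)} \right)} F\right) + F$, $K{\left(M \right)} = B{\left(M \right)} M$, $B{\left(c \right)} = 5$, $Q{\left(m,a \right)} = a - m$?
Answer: $-74$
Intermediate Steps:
$p{\left(k \right)} = 1$
$K{\left(M \right)} = 5 M$
$G{\left(F \right)} = F + F^{2}$ ($G{\left(F \right)} = \left(F^{2} + 5 \left(F - F\right) F\right) + F = \left(F^{2} + 5 \cdot 0 F\right) + F = \left(F^{2} + 0 F\right) + F = \left(F^{2} + 0\right) + F = F^{2} + F = F + F^{2}$)
$G{\left(p{\left(-4 \right)} \right)} \left(\left(-18\right)^{2} - 361\right) = 1 \left(1 + 1\right) \left(\left(-18\right)^{2} - 361\right) = 1 \cdot 2 \left(324 - 361\right) = 2 \left(-37\right) = -74$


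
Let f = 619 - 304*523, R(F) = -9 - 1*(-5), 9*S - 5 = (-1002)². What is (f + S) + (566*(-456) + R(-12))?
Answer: -2744248/9 ≈ -3.0492e+5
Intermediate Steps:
S = 1004009/9 (S = 5/9 + (⅑)*(-1002)² = 5/9 + (⅑)*1004004 = 5/9 + 111556 = 1004009/9 ≈ 1.1156e+5)
R(F) = -4 (R(F) = -9 + 5 = -4)
f = -158373 (f = 619 - 158992 = -158373)
(f + S) + (566*(-456) + R(-12)) = (-158373 + 1004009/9) + (566*(-456) - 4) = -421348/9 + (-258096 - 4) = -421348/9 - 258100 = -2744248/9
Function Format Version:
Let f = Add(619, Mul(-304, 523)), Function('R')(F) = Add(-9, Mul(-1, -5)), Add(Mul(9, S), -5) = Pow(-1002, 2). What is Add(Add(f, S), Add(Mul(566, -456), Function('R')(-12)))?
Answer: Rational(-2744248, 9) ≈ -3.0492e+5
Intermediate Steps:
S = Rational(1004009, 9) (S = Add(Rational(5, 9), Mul(Rational(1, 9), Pow(-1002, 2))) = Add(Rational(5, 9), Mul(Rational(1, 9), 1004004)) = Add(Rational(5, 9), 111556) = Rational(1004009, 9) ≈ 1.1156e+5)
Function('R')(F) = -4 (Function('R')(F) = Add(-9, 5) = -4)
f = -158373 (f = Add(619, -158992) = -158373)
Add(Add(f, S), Add(Mul(566, -456), Function('R')(-12))) = Add(Add(-158373, Rational(1004009, 9)), Add(Mul(566, -456), -4)) = Add(Rational(-421348, 9), Add(-258096, -4)) = Add(Rational(-421348, 9), -258100) = Rational(-2744248, 9)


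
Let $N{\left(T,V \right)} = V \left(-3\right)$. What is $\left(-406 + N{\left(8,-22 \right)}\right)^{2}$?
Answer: $115600$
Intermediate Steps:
$N{\left(T,V \right)} = - 3 V$
$\left(-406 + N{\left(8,-22 \right)}\right)^{2} = \left(-406 - -66\right)^{2} = \left(-406 + 66\right)^{2} = \left(-340\right)^{2} = 115600$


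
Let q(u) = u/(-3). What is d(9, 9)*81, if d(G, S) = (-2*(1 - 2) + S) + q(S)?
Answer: 648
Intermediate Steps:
q(u) = -u/3 (q(u) = u*(-1/3) = -u/3)
d(G, S) = 2 + 2*S/3 (d(G, S) = (-2*(1 - 2) + S) - S/3 = (-2*(-1) + S) - S/3 = (2 + S) - S/3 = 2 + 2*S/3)
d(9, 9)*81 = (2 + (2/3)*9)*81 = (2 + 6)*81 = 8*81 = 648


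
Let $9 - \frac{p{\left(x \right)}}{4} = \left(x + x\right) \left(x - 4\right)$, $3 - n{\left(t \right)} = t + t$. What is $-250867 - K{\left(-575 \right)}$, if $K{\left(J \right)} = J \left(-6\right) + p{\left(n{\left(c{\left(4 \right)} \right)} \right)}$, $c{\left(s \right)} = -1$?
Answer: $-254313$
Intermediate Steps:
$n{\left(t \right)} = 3 - 2 t$ ($n{\left(t \right)} = 3 - \left(t + t\right) = 3 - 2 t$)
$p{\left(x \right)} = 36 - 8 x \left(-4 + x\right)$ ($p{\left(x \right)} = 36 - 4 \left(x + x\right) \left(x - 4\right) = 36 - 4 \cdot 2 x \left(-4 + x\right) = 36 - 8 x \left(-4 + x\right)$)
$K{\left(J \right)} = -4 - 6 J$ ($K{\left(J \right)} = J \left(-6\right) + \left(36 - 8 \left(3 - -2\right)^{2} + 32 \left(3 - -2\right)\right) = - 6 J + \left(36 - 8 \left(3 + 2\right)^{2} + 32 \left(3 + 2\right)\right) = - 6 J + \left(36 - 8 \cdot 5^{2} + 32 \cdot 5\right) = - 6 J + \left(36 - 200 + 160\right) = - 6 J - 4 = -4 - 6 J$)
$-250867 - K{\left(-575 \right)} = -250867 - \left(-4 - -3450\right) = -250867 - \left(-4 + 3450\right) = -250867 - 3446 = -254313$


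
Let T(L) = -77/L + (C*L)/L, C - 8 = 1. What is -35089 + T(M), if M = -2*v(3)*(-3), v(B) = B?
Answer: -631517/18 ≈ -35084.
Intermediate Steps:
C = 9 (C = 8 + 1 = 9)
M = 18 (M = -2*3*(-3) = -6*(-3) = 18)
T(L) = 9 - 77/L (T(L) = -77/L + (9*L)/L = -77/L + 9 = 9 - 77/L)
-35089 + T(M) = -35089 + (9 - 77/18) = -35089 + 85/18 = -631517/18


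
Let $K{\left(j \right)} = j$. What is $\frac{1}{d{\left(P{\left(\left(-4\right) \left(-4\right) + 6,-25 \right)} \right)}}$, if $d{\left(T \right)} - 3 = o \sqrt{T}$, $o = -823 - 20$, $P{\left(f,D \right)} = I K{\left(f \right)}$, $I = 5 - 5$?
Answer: $\frac{1}{3} \approx 0.33333$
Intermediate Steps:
$I = 0$
$P{\left(f,D \right)} = 0$ ($P{\left(f,D \right)} = 0 f = 0$)
$o = -843$ ($o = -823 - 20 = -843$)
$d{\left(T \right)} = 3 - 843 \sqrt{T}$
$\frac{1}{d{\left(P{\left(\left(-4\right) \left(-4\right) + 6,-25 \right)} \right)}} = \frac{1}{3 - 843 \sqrt{0}} = \frac{1}{3 - 0} = \frac{1}{3 + 0} = \frac{1}{3}$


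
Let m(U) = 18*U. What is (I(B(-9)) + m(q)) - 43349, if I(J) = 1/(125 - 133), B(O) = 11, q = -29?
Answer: -350969/8 ≈ -43871.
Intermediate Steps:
I(J) = -⅛ (I(J) = 1/(-8) = -⅛)
(I(B(-9)) + m(q)) - 43349 = (-⅛ + 18*(-29)) - 43349 = (-⅛ - 522) - 43349 = -4177/8 - 43349 = -350969/8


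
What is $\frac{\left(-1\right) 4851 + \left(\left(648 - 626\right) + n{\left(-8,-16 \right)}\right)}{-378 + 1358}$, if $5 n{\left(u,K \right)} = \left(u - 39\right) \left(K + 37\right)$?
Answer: $- \frac{6283}{1225} \approx -5.129$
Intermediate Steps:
$n{\left(u,K \right)} = \frac{\left(-39 + u\right) \left(37 + K\right)}{5}$ ($n{\left(u,K \right)} = \frac{\left(u - 39\right) \left(K + 37\right)}{5} = \frac{\left(-39 + u\right) \left(37 + K\right)}{5}$)
$\frac{\left(-1\right) 4851 + \left(\left(648 - 626\right) + n{\left(-8,-16 \right)}\right)}{-378 + 1358} = \frac{\left(-1\right) 4851 + \left(\left(648 - 626\right) + \left(- \frac{1443}{5} - - \frac{624}{5} + \frac{37}{5} \left(-8\right) + \frac{1}{5} \left(-16\right) \left(-8\right)\right)\right)}{-378 + 1358} = \frac{-4851 + \left(22 + \left(- \frac{1443}{5} + \frac{624}{5} - \frac{296}{5} + \frac{128}{5}\right)\right)}{980} = \left(-4851 + \left(22 - \frac{987}{5}\right)\right) \frac{1}{980} = \left(-4851 - \frac{877}{5}\right) \frac{1}{980} = \left(- \frac{25132}{5}\right) \frac{1}{980} = - \frac{6283}{1225}$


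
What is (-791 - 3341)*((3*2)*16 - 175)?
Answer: 326428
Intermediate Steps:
(-791 - 3341)*((3*2)*16 - 175) = -4132*(6*16 - 175) = -4132*(96 - 175) = -4132*(-79) = 326428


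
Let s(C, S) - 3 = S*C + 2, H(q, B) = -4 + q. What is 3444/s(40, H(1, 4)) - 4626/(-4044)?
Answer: -2232591/77510 ≈ -28.804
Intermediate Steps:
s(C, S) = 5 + C*S (s(C, S) = 3 + (S*C + 2) = 3 + (C*S + 2) = 3 + (2 + C*S) = 5 + C*S)
3444/s(40, H(1, 4)) - 4626/(-4044) = 3444/(5 + 40*(-4 + 1)) - 4626/(-4044) = 3444/(5 + 40*(-3)) - 4626*(-1/4044) = 3444/(5 - 120) + 771/674 = 3444/(-115) + 771/674 = 3444*(-1/115) + 771/674 = -3444/115 + 771/674 = -2232591/77510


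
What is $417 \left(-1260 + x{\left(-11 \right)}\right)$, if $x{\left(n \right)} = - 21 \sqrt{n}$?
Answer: $-525420 - 8757 i \sqrt{11} \approx -5.2542 \cdot 10^{5} - 29044.0 i$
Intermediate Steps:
$417 \left(-1260 + x{\left(-11 \right)}\right) = 417 \left(-1260 - 21 \sqrt{-11}\right) = 417 \left(-1260 - 21 i \sqrt{11}\right) = -525420 - 8757 i \sqrt{11}$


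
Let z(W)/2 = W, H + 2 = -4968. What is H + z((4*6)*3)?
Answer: -4826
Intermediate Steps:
H = -4970 (H = -2 - 4968 = -4970)
z(W) = 2*W
H + z((4*6)*3) = -4970 + 2*((4*6)*3) = -4970 + 2*(24*3) = -4970 + 2*72 = -4970 + 144 = -4826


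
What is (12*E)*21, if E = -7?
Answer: -1764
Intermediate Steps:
(12*E)*21 = (12*(-7))*21 = -84*21 = -1764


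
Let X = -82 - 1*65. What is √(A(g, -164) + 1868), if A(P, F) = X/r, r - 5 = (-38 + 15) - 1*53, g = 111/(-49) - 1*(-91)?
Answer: 5*√377081/71 ≈ 43.244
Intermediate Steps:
g = 4348/49 (g = 111*(-1/49) + 91 = -111/49 + 91 = 4348/49 ≈ 88.735)
X = -147 (X = -82 - 65 = -147)
r = -71 (r = 5 + ((-38 + 15) - 1*53) = 5 + (-23 - 53) = 5 - 76 = -71)
A(P, F) = 147/71 (A(P, F) = -147/(-71) = -147*(-1/71) = 147/71)
√(A(g, -164) + 1868) = √(147/71 + 1868) = √(132775/71) = 5*√377081/71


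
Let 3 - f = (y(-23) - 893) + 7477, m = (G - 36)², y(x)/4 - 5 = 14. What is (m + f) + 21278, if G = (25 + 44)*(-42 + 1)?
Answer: 8222846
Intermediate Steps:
G = -2829 (G = 69*(-41) = -2829)
y(x) = 76 (y(x) = 20 + 4*14 = 20 + 56 = 76)
m = 8208225 (m = (-2829 - 36)² = (-2865)² = 8208225)
f = -6657 (f = 3 - ((76 - 893) + 7477) = 3 - (-817 + 7477) = 3 - 1*6660 = 3 - 6660 = -6657)
(m + f) + 21278 = (8208225 - 6657) + 21278 = 8201568 + 21278 = 8222846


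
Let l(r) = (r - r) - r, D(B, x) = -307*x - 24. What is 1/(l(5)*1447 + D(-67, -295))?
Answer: 1/83306 ≈ 1.2004e-5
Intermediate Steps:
D(B, x) = -24 - 307*x
l(r) = -r (l(r) = 0 - r = -r)
1/(l(5)*1447 + D(-67, -295)) = 1/(-1*5*1447 + (-24 - 307*(-295))) = 1/(-5*1447 + (-24 + 90565)) = 1/(-7235 + 90541) = 1/83306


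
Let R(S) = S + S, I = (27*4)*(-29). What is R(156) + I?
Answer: -2820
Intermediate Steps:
I = -3132 (I = 108*(-29) = -3132)
R(S) = 2*S
R(156) + I = 2*156 - 3132 = 312 - 3132 = -2820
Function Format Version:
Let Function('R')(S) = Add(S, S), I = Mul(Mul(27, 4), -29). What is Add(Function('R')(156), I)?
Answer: -2820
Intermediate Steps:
I = -3132 (I = Mul(108, -29) = -3132)
Function('R')(S) = Mul(2, S)
Add(Function('R')(156), I) = Add(Mul(2, 156), -3132) = Add(312, -3132) = -2820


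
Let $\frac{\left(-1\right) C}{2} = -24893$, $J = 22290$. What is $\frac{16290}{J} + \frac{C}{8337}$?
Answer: $\frac{41517989}{6194391} \approx 6.7025$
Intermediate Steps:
$C = 49786$ ($C = \left(-2\right) \left(-24893\right) = 49786$)
$\frac{16290}{J} + \frac{C}{8337} = \frac{16290}{22290} + \frac{49786}{8337} = 16290 \cdot \frac{1}{22290} + 49786 \cdot \frac{1}{8337} = \frac{543}{743} + \frac{49786}{8337} = \frac{41517989}{6194391}$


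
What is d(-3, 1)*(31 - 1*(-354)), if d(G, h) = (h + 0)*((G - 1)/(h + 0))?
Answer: -1540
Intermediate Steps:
d(G, h) = -1 + G (d(G, h) = h*((-1 + G)/h) = -1 + G)
d(-3, 1)*(31 - 1*(-354)) = (-1 - 3)*(31 - 1*(-354)) = -4*(31 + 354) = -4*385 = -1540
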